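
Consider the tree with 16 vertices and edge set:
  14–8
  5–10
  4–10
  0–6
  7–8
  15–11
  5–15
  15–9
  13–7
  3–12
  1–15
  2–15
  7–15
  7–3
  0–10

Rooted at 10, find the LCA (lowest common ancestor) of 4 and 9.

10

Path 4→root: 4 10; path 9→root: 9 15 5 10.
First common node: 10.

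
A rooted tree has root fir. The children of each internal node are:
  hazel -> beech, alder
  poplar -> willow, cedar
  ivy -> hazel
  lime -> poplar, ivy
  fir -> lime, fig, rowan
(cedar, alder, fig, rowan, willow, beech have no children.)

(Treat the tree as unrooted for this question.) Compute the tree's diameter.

A longest path is beech-hazel-ivy-lime-poplar-willow, with 5 edges.

5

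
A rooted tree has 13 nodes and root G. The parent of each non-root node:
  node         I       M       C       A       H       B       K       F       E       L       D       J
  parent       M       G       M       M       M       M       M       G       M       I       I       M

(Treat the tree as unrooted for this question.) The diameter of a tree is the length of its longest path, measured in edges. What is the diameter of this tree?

Starting from F, a farthest node is L at distance 4.
One longest path: F – G – M – I – L.
So the diameter is 4.

4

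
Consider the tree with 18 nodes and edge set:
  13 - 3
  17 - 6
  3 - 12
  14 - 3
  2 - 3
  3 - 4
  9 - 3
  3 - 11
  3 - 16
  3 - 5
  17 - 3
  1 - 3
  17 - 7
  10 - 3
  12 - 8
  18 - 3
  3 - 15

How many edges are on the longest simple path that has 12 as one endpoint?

3

The node farthest from 12 is 6 (7 also at distance 3), via 12–3–17–6 — 3 edges.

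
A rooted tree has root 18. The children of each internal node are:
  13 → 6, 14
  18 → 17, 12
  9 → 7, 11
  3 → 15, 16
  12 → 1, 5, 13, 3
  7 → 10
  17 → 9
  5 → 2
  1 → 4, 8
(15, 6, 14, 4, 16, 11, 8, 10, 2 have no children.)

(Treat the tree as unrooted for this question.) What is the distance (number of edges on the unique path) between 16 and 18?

Walking from 16: 16 – 3 – 12 – 18. Length 3.

3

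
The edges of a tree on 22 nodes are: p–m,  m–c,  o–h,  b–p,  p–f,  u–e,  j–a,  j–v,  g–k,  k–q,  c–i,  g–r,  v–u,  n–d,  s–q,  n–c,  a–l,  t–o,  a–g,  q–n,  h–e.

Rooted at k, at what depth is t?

Path from k to t: k–g–a–j–v–u–e–h–o–t, which has 9 edges.

9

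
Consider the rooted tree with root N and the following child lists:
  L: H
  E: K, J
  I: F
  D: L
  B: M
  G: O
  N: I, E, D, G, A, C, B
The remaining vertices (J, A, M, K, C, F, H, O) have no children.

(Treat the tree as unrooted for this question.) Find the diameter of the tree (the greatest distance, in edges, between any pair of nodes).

Starting from H, a farthest node is F at distance 5.
One longest path: H-L-D-N-I-F.
So the diameter is 5.

5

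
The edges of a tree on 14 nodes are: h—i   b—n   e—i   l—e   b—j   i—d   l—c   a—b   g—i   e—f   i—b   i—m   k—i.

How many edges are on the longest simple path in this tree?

5

Starting from c, a farthest node is a at distance 5.
One longest path: c–l–e–i–b–a.
So the diameter is 5.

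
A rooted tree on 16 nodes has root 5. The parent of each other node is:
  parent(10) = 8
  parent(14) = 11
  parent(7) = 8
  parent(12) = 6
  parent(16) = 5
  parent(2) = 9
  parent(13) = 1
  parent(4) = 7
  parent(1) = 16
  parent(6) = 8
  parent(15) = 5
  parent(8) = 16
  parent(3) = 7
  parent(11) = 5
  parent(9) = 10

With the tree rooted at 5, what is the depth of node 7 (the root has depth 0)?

Path from 5 to 7: 5–16–8–7, which has 3 edges.

3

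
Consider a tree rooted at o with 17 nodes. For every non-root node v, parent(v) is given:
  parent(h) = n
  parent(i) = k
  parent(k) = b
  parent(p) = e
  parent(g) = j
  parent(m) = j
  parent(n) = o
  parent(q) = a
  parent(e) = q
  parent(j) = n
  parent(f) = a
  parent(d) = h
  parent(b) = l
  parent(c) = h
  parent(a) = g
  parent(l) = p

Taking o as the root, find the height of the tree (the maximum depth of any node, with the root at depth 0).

The longest root-to-leaf path is o – n – j – g – a – q – e – p – l – b – k – i (11 edges).

11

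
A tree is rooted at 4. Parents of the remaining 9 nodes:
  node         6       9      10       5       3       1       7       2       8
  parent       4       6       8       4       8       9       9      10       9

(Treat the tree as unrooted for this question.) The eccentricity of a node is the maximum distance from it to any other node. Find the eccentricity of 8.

4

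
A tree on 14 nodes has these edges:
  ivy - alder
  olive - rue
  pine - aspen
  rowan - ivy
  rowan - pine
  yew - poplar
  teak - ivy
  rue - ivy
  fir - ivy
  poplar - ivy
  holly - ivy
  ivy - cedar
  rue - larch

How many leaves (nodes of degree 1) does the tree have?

Degree-1 nodes: alder, aspen, cedar, fir, holly, larch, olive, teak, yew — 9 of them.

9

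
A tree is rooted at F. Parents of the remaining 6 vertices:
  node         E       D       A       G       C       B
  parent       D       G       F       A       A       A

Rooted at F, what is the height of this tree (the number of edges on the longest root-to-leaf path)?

The longest root-to-leaf path is F–A–G–D–E (4 edges).

4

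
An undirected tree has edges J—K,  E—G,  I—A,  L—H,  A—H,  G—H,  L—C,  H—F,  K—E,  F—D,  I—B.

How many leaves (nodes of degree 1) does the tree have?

4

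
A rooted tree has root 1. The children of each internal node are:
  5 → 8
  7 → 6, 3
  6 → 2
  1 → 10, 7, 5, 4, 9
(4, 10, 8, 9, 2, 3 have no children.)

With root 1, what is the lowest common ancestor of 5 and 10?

1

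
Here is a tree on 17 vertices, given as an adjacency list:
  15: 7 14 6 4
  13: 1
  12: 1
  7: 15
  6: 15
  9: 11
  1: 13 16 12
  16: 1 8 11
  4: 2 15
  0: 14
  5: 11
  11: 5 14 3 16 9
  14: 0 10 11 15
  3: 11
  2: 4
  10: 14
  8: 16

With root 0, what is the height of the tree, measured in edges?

5

A deepest node is 12, reached by 0 – 14 – 11 – 16 – 1 – 12.
That path has 5 edges, so the height is 5.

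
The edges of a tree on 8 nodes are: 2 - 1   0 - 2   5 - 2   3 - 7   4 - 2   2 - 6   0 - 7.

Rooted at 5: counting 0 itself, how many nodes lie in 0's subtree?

3

The subtree rooted at 0 contains: 0, 7, 3 — 3 nodes.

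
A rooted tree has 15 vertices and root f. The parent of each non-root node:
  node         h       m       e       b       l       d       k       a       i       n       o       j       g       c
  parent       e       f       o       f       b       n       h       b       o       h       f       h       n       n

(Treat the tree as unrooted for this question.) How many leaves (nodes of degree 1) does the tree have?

Exactly 9 nodes have a single neighbour: a, c, d, g, i, j, k, l, m.

9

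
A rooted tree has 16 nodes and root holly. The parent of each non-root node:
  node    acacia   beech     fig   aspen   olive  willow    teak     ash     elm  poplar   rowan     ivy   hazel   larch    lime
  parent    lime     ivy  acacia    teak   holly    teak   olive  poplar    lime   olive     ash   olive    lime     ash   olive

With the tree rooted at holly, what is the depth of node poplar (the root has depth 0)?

holly – olive – poplar — 2 edges.

2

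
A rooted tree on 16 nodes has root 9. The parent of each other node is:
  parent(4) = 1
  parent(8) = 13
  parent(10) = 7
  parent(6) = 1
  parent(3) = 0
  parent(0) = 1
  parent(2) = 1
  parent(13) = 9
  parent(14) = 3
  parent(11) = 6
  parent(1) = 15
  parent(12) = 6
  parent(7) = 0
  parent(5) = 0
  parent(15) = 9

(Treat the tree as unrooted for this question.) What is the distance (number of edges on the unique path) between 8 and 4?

5

The path is 8–13–9–15–1–4, which has 5 edges.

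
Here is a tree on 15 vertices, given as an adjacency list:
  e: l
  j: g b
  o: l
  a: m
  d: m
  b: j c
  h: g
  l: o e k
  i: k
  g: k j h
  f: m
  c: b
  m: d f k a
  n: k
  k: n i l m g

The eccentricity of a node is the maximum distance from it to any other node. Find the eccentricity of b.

5

A farthest node from b is o (e, d, a, f also at distance 5).
The path b-j-g-k-l-o has 5 edges.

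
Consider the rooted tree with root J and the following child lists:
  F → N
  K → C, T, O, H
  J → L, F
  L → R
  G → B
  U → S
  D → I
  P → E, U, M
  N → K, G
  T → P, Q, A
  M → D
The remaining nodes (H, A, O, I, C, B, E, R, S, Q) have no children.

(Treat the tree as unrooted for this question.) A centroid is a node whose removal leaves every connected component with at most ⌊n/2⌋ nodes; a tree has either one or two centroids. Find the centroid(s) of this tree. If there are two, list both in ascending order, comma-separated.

If K is removed the pieces have sizes 10, 7, 1, 1, 1, all ≤ ⌊21/2⌋ = 10.
No neighbour of K does as well, so K is the unique centroid.

K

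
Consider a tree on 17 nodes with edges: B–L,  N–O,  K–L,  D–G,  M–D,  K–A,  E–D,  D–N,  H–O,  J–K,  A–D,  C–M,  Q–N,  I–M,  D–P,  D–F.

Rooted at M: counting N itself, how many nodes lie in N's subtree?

4

N's subtree: {N, O, Q, H}, size 4.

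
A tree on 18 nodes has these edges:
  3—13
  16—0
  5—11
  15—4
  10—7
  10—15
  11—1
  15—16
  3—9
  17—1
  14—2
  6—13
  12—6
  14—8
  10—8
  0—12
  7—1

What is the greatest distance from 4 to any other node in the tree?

8

The node farthest from 4 is 9, via 4–15–16–0–12–6–13–3–9 — 8 edges.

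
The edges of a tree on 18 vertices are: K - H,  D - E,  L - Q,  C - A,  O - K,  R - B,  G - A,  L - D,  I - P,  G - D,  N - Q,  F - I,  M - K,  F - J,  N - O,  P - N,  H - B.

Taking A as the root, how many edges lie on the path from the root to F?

8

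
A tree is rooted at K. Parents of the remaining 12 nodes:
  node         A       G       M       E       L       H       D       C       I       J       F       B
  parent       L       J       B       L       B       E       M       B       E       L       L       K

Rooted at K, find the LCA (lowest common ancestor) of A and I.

Path A→root: A L B K; path I→root: I E L B K.
First common node: L.

L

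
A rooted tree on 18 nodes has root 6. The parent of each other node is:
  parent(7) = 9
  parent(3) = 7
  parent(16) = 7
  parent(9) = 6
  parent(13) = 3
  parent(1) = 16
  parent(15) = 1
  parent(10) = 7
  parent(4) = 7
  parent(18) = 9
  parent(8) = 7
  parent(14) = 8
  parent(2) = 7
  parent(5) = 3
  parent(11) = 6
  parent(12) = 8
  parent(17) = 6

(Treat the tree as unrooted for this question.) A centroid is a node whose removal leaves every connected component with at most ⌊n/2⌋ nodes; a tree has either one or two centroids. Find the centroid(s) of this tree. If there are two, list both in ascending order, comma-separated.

7

If 7 is removed the pieces have sizes 5, 3, 3, 3, 1, 1, 1, all ≤ ⌊18/2⌋ = 9.
No neighbour of 7 does as well, so 7 is the unique centroid.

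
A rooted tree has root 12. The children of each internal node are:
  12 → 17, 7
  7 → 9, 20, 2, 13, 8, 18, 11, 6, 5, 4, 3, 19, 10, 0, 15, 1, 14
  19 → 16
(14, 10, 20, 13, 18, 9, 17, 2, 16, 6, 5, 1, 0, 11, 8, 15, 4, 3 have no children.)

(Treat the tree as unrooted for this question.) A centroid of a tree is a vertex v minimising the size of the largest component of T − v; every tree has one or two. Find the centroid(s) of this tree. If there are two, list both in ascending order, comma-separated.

7

Delete 7: the remaining components have sizes 2, 2, 1, 1, 1, 1, 1, 1, 1, 1, 1, 1, 1, 1, 1, 1, 1, 1. Max 2 ≤ 10, so 7 is a centroid.
Every other node leaves some component of size > 10, so the centroid is unique.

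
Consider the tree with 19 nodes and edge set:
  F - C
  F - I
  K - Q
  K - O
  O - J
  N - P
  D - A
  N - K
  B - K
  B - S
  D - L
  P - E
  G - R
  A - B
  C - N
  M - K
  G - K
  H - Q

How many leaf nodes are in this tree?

8

The leaves are E, H, I, J, L, M, R, S.
That is 8 leaves.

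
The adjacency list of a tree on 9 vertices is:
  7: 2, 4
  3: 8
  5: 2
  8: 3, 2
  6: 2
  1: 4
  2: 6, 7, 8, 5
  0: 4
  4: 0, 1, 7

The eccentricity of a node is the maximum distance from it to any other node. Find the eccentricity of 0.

5

The node farthest from 0 is 3, via 0-4-7-2-8-3 — 5 edges.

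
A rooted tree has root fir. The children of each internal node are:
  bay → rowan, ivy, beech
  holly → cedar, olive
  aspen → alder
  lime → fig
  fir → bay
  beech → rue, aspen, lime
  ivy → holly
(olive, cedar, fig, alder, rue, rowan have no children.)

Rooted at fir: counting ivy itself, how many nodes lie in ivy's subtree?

4

The subtree rooted at ivy contains: ivy, holly, cedar, olive — 4 nodes.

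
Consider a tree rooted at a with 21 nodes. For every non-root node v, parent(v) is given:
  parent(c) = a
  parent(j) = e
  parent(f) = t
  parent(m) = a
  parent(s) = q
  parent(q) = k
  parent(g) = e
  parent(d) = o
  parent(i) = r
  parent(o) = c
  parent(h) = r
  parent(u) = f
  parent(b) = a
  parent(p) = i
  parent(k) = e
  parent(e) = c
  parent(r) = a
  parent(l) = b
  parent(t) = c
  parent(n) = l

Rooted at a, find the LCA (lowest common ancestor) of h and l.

h's ancestor chain is h, r, a and l's is l, b, a; they first meet at a.

a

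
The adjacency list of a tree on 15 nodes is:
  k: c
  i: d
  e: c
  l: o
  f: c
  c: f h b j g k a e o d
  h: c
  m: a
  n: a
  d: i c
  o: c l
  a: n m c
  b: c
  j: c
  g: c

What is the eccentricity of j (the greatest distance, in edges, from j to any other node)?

3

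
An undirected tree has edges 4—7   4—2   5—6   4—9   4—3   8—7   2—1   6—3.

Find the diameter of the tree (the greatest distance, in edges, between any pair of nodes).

5

A longest path is 8–7–4–3–6–5, with 5 edges.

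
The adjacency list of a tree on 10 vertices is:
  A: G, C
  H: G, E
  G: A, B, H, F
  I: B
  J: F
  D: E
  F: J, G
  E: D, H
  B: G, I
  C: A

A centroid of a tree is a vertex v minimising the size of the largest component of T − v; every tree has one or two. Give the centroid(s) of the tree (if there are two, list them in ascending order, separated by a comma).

G

Delete G: the remaining components have sizes 3, 2, 2, 2. Max 3 ≤ 5, so G is a centroid.
Every other node leaves some component of size > 5, so the centroid is unique.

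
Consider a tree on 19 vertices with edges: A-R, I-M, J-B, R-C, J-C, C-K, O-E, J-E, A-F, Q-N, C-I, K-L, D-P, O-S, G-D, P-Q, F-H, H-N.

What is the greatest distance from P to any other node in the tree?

11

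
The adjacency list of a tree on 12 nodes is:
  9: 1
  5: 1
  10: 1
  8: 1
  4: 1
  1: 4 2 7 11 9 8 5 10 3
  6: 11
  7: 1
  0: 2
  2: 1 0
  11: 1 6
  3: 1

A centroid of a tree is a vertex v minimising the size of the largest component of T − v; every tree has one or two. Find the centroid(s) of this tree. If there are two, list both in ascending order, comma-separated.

1

Removing 1 splits the tree into components of sizes 2, 2, 1, 1, 1, 1, 1, 1, 1; the largest is 2 ≤ ⌊12/2⌋ = 6.
No neighbour of 1 does as well, so 1 is the unique centroid.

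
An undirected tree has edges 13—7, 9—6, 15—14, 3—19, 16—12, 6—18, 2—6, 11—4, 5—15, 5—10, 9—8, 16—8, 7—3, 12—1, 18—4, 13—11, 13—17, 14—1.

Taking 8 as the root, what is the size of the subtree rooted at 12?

6

12's subtree: {12, 1, 14, 15, 5, 10}, size 6.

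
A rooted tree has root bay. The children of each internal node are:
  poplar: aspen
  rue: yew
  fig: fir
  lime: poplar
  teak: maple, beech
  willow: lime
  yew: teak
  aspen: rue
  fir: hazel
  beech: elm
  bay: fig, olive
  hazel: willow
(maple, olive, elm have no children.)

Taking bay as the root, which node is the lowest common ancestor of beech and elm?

beech

Ancestors of beech (toward the root): beech, teak, yew, rue, aspen, poplar, lime, willow, hazel, fir, fig, bay.
Ancestors of elm: elm, beech, teak, yew, rue, aspen, poplar, lime, willow, hazel, fir, fig, bay.
The deepest node appearing in both lists is beech.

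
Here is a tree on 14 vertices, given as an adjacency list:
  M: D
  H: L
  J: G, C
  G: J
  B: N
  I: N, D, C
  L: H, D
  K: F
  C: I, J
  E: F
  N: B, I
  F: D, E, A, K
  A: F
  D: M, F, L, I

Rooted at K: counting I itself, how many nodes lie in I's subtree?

I's subtree: {I, N, C, B, J, G}, size 6.

6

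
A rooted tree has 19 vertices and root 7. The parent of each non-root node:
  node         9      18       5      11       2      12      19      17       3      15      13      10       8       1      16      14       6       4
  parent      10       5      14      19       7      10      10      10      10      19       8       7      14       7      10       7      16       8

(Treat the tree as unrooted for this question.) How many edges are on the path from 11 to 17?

11–19–10–17: 3 edges.

3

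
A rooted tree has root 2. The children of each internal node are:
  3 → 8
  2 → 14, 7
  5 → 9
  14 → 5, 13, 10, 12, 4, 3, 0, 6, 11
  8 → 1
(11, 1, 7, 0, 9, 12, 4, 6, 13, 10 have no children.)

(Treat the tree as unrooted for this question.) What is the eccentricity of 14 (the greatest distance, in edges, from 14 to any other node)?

3

A farthest node from 14 is 1.
The path 14-3-8-1 has 3 edges.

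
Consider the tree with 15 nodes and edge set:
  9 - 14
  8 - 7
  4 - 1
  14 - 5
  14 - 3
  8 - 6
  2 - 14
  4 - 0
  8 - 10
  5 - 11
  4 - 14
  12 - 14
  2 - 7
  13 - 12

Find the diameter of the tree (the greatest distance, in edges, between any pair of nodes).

6

Starting from 10, a farthest node is 11 at distance 6.
One longest path: 10 - 8 - 7 - 2 - 14 - 5 - 11.
So the diameter is 6.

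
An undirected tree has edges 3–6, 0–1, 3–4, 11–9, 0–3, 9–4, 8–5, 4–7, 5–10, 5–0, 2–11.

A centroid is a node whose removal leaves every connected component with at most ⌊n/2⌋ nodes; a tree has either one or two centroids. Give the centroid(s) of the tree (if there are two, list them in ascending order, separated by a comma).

Removing 3 splits the tree into components of sizes 5, 5, 1; the largest is 5 ≤ ⌊12/2⌋ = 6.
No neighbour of 3 does as well, so 3 is the unique centroid.

3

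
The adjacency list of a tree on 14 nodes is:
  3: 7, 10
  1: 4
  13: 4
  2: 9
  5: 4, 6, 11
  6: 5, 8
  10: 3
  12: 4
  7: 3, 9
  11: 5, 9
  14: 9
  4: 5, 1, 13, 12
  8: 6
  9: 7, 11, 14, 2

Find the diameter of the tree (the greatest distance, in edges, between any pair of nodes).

BFS from 10 reaches 13 last, at distance 7; BFS from 13 confirms no node is farther.
Path: 10-3-7-9-11-5-4-13.

7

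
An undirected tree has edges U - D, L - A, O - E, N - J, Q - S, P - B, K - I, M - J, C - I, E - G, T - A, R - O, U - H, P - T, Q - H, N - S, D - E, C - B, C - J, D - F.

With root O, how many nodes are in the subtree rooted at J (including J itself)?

Descendants of J (including itself): J, C, M, B, I, P, K, T, A, L. That's 10.

10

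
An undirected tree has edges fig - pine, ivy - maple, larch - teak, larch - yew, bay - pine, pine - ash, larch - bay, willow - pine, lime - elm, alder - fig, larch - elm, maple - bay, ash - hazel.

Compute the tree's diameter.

6

BFS from lime reaches hazel last, at distance 6; BFS from hazel confirms no node is farther.
Path: lime - elm - larch - bay - pine - ash - hazel.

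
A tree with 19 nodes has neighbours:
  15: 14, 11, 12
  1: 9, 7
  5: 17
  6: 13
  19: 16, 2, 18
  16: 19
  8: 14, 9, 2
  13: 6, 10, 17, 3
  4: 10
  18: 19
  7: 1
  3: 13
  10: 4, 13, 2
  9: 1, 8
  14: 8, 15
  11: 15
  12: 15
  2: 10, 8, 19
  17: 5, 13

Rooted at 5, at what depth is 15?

7

Path from 5 to 15: 5–17–13–10–2–8–14–15, which has 7 edges.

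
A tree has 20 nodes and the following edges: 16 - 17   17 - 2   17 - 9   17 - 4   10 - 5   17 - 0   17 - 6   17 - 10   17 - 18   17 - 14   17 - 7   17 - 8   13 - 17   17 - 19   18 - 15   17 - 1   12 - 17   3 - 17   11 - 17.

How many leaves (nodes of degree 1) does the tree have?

17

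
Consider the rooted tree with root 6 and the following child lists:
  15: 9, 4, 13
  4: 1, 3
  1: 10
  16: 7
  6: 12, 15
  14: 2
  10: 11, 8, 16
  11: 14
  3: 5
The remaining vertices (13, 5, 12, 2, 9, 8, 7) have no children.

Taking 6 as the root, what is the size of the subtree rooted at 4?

The subtree rooted at 4 contains: 4, 3, 1, 5, 10, 8, 11, 16, 14, 7, 2 — 11 nodes.

11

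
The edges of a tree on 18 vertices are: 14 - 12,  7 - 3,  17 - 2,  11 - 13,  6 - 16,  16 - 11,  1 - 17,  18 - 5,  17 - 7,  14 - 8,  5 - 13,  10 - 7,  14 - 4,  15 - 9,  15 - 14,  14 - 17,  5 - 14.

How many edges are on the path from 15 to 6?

6

15 – 14 – 5 – 13 – 11 – 16 – 6: 6 edges.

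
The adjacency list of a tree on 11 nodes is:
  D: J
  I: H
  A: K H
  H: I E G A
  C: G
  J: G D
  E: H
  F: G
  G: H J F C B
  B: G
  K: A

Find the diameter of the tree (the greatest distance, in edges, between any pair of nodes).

5

BFS from K reaches D last, at distance 5; BFS from D confirms no node is farther.
Path: K - A - H - G - J - D.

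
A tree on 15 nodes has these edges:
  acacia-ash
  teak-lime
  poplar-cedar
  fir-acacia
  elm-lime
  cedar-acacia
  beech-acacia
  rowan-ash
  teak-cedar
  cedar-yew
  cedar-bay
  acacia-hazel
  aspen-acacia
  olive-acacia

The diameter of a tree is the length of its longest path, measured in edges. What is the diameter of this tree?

A longest path is rowan–ash–acacia–cedar–teak–lime–elm, with 6 edges.

6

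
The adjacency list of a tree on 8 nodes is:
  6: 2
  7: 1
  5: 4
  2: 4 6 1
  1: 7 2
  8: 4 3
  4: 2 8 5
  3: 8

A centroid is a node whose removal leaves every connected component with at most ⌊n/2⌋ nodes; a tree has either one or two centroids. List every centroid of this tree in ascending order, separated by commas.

Delete 4: the remaining components have sizes 4, 2, 1. Max 4 ≤ 4, so 4 is a centroid.
Its neighbour 2 also leaves a largest component of size 4, so both are centroids.

2, 4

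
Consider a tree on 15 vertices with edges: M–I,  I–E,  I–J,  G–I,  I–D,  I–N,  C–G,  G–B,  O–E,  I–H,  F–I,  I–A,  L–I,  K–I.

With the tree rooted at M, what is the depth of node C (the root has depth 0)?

3

Path from M to C: M–I–G–C, which has 3 edges.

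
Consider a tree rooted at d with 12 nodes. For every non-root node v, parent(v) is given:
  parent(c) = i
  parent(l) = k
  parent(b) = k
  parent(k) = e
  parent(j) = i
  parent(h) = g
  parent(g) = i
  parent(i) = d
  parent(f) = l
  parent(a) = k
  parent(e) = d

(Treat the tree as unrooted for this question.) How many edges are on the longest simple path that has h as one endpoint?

7

The node farthest from h is f, via h-g-i-d-e-k-l-f — 7 edges.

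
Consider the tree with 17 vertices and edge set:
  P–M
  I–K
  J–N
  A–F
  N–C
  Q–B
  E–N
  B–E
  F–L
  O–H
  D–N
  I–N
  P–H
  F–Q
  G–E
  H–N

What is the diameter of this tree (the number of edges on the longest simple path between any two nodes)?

A longest path is M - P - H - N - E - B - Q - F - L, with 8 edges.

8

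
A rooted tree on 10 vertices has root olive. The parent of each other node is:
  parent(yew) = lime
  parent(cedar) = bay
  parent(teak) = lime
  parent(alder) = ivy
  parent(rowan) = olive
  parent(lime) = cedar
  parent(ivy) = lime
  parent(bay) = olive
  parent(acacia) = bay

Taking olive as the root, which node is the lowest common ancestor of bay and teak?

bay

Ancestors of bay (toward the root): bay, olive.
Ancestors of teak: teak, lime, cedar, bay, olive.
The deepest node appearing in both lists is bay.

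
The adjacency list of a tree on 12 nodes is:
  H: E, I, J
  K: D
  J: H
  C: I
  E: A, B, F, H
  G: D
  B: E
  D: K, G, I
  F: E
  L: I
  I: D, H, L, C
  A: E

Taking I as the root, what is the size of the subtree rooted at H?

6

The subtree rooted at H contains: H, J, E, A, F, B — 6 nodes.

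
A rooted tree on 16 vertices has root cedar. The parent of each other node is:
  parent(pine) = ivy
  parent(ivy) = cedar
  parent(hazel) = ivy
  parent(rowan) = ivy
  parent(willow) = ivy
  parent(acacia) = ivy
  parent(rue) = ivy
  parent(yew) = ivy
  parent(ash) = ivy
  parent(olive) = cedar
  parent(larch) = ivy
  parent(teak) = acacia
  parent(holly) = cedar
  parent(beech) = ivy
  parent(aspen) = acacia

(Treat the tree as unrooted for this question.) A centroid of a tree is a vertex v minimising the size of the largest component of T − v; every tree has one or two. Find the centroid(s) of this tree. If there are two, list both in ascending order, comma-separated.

Delete ivy: the remaining components have sizes 3, 3, 1, 1, 1, 1, 1, 1, 1, 1, 1. Max 3 ≤ 8, so ivy is a centroid.
Every other node leaves some component of size > 8, so the centroid is unique.

ivy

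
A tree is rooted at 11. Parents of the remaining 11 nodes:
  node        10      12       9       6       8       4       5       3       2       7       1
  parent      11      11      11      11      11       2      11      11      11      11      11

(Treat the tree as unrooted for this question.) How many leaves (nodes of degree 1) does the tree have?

10

Exactly 10 nodes have a single neighbour: 1, 3, 4, 5, 6, 7, 8, 9, 10, 12.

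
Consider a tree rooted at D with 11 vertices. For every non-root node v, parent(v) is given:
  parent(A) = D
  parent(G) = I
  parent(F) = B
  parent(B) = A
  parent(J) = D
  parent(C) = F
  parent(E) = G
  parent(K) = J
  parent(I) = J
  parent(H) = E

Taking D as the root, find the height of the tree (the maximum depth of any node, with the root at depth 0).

The longest root-to-leaf path is D → J → I → G → E → H (5 edges).

5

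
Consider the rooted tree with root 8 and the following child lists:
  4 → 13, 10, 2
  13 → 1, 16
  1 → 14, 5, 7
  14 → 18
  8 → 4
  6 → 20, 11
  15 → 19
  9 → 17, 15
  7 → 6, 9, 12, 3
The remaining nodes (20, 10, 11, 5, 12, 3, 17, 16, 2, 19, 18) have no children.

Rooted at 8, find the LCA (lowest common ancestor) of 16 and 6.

Path 16→root: 16 13 4 8; path 6→root: 6 7 1 13 4 8.
First common node: 13.

13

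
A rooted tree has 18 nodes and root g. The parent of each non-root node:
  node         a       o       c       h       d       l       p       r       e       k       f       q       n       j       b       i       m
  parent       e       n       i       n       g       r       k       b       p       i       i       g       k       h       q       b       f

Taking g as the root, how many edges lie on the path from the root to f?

4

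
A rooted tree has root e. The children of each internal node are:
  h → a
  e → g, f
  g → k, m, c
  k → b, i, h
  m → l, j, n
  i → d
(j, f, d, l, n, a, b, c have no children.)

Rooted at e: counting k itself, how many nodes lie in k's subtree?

6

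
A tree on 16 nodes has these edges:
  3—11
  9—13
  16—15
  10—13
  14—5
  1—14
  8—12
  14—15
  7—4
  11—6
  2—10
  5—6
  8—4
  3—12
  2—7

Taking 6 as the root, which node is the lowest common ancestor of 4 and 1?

Ancestors of 4 (toward the root): 4, 8, 12, 3, 11, 6.
Ancestors of 1: 1, 14, 5, 6.
The deepest node appearing in both lists is 6.

6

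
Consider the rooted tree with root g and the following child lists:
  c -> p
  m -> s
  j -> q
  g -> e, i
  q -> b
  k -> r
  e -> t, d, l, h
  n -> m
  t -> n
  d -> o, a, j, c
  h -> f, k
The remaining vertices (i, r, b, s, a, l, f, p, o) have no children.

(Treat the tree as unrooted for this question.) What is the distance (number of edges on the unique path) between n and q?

Walking from n: n – t – e – d – j – q. Length 5.

5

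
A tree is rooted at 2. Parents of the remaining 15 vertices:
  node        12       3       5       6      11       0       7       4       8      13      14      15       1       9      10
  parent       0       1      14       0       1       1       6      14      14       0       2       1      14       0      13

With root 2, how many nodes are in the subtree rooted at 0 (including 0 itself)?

7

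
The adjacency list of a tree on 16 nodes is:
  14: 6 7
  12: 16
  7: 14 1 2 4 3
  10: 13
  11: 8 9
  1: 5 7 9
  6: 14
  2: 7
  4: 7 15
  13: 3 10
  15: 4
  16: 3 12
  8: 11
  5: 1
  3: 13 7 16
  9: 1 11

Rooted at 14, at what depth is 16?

14 – 7 – 3 – 16 — 3 edges.

3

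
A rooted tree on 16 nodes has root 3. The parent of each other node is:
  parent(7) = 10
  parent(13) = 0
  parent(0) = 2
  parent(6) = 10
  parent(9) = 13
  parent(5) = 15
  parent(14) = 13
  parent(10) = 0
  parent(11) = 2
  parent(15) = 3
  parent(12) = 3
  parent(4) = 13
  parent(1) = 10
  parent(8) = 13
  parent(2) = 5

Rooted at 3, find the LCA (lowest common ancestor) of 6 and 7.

10

Ancestors of 6 (toward the root): 6, 10, 0, 2, 5, 15, 3.
Ancestors of 7: 7, 10, 0, 2, 5, 15, 3.
The deepest node appearing in both lists is 10.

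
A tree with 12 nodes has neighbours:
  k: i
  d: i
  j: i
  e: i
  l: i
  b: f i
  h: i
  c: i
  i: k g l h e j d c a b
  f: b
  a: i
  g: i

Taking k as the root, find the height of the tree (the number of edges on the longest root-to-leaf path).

f sits deepest: k–i–b–f — 3 edges from the root.

3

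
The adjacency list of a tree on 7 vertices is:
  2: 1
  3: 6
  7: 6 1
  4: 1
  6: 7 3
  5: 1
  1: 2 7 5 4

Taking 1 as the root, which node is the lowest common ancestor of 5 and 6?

5's ancestor chain is 5, 1 and 6's is 6, 7, 1; they first meet at 1.

1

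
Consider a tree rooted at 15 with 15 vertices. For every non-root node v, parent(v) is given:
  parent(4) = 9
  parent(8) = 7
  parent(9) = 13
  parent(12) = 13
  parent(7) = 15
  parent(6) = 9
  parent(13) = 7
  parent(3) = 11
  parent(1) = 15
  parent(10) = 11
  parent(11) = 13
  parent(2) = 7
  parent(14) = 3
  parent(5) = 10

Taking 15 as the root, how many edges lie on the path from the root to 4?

Climbing from 4 to the root: 4 → 9 → 13 → 7 → 15. That's 4 steps.

4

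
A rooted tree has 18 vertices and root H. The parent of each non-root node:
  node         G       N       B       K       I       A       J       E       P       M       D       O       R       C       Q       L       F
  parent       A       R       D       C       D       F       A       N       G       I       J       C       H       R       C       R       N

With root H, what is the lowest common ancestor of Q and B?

Path Q→root: Q C R H; path B→root: B D J A F N R H.
First common node: R.

R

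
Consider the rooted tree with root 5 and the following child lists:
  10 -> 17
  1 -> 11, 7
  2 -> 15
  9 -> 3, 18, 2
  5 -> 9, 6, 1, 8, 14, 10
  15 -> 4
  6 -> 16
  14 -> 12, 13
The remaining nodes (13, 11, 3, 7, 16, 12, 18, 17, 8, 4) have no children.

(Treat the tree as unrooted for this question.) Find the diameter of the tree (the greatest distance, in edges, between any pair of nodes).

BFS from 4 reaches 11 last, at distance 6; BFS from 11 confirms no node is farther.
Path: 4–15–2–9–5–1–11.

6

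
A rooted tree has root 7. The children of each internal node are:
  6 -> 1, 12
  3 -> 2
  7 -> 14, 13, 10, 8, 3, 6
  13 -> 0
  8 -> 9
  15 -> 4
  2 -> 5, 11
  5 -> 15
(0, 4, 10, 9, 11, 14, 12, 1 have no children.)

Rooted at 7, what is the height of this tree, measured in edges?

The longest root-to-leaf path is 7 → 3 → 2 → 5 → 15 → 4 (5 edges).

5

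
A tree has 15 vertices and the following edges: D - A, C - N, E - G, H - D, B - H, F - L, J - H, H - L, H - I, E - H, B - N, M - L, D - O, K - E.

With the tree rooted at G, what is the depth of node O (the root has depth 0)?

G–E–H–D–O — 4 edges.

4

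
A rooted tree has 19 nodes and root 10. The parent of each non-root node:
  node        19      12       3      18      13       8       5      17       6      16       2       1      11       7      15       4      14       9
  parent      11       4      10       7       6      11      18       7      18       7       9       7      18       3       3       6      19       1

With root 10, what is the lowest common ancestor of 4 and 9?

7

Path 4→root: 4 6 18 7 3 10; path 9→root: 9 1 7 3 10.
First common node: 7.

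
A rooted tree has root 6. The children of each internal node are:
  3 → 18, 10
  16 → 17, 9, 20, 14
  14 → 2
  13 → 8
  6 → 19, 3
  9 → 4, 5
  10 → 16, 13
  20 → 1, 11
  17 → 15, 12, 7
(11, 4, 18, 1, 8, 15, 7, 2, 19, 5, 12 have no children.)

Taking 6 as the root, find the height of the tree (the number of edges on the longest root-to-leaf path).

5

11 sits deepest: 6–3–10–16–20–11 — 5 edges from the root.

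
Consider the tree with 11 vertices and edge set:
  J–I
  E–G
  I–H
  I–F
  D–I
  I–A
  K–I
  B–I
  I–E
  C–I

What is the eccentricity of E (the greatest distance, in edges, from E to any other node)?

2

A farthest node from E is D (A, H, K, B, J, C, F also at distance 2).
The path E – I – D has 2 edges.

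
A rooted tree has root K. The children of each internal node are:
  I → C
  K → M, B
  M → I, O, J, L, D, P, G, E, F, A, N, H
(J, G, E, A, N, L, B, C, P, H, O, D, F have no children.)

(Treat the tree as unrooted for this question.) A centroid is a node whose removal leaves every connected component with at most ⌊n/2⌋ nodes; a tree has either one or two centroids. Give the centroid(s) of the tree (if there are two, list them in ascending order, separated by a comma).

Removing M splits the tree into components of sizes 2, 2, 1, 1, 1, 1, 1, 1, 1, 1, 1, 1, 1; the largest is 2 ≤ ⌊16/2⌋ = 8.
Every other node leaves some component of size > 8, so the centroid is unique.

M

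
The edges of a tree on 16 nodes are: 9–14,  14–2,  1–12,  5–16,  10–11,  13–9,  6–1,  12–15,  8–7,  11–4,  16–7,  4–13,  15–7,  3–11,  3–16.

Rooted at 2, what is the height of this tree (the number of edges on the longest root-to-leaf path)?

A deepest node is 6, reached by 2 – 14 – 9 – 13 – 4 – 11 – 3 – 16 – 7 – 15 – 12 – 1 – 6.
That path has 12 edges, so the height is 12.

12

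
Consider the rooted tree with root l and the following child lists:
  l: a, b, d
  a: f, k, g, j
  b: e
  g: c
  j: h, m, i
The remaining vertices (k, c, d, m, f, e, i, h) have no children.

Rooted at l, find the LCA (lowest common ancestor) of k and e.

l

Path k→root: k a l; path e→root: e b l.
First common node: l.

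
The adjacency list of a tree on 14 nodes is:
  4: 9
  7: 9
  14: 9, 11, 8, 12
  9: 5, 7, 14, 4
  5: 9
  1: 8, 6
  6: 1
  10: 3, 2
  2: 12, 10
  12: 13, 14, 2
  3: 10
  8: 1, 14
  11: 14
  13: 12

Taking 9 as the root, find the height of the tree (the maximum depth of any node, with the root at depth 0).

The longest root-to-leaf path is 9 – 14 – 12 – 2 – 10 – 3 (5 edges).

5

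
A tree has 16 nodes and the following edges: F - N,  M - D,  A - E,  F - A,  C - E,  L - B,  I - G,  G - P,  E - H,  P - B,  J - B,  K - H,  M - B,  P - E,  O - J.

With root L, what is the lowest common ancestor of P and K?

Path P→root: P B L; path K→root: K H E P B L.
First common node: P.

P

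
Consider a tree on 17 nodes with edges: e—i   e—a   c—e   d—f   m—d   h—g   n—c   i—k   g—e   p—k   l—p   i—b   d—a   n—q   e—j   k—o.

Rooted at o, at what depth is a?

4

Path from o to a: o–k–i–e–a, which has 4 edges.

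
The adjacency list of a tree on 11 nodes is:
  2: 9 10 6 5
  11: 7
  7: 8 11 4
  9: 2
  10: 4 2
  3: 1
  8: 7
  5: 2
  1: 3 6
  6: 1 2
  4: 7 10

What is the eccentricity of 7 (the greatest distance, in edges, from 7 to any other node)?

A farthest node from 7 is 3.
The path 7–4–10–2–6–1–3 has 6 edges.

6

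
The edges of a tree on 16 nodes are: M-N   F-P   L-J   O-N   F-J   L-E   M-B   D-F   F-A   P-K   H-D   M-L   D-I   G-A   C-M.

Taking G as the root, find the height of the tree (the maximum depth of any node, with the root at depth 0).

7

A deepest node is O, reached by G – A – F – J – L – M – N – O.
That path has 7 edges, so the height is 7.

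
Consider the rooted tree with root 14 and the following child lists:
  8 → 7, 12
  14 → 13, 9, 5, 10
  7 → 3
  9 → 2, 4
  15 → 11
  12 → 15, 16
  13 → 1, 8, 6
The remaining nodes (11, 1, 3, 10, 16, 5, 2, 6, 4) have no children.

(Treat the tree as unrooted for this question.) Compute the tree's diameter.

7

Starting from 11, a farthest node is 4 at distance 7.
One longest path: 11-15-12-8-13-14-9-4.
So the diameter is 7.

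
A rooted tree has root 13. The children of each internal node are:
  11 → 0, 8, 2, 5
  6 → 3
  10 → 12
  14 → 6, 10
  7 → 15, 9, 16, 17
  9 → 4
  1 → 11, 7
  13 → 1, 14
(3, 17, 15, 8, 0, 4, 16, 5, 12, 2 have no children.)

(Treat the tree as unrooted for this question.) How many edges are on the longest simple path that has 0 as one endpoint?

6

The node farthest from 0 is 3 (12 also at distance 6), via 0 – 11 – 1 – 13 – 14 – 6 – 3 — 6 edges.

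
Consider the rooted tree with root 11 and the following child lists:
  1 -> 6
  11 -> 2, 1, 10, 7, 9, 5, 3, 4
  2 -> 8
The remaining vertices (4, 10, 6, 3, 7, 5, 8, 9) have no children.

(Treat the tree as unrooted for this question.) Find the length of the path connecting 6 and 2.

3

6–1–11–2: 3 edges.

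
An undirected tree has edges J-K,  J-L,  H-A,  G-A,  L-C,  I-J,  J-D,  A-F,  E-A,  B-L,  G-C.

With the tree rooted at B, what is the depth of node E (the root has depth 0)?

Climbing from E to the root: E–A–G–C–L–B. That's 5 steps.

5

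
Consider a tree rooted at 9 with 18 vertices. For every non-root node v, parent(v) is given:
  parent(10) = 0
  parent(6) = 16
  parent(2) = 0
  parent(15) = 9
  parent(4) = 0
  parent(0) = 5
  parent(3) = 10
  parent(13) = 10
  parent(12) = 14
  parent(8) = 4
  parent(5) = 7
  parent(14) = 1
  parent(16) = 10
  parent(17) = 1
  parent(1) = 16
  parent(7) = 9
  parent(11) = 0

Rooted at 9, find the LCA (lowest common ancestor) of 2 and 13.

0

Path 2→root: 2 0 5 7 9; path 13→root: 13 10 0 5 7 9.
First common node: 0.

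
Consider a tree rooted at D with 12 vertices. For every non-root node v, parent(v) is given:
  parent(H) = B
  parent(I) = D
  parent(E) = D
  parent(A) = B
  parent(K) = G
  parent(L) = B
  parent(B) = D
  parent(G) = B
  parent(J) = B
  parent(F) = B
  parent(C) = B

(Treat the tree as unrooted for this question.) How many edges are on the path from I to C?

3

Walking from I: I - D - B - C. Length 3.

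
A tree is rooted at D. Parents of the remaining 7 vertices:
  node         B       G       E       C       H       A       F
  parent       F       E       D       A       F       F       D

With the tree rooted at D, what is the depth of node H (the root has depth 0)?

2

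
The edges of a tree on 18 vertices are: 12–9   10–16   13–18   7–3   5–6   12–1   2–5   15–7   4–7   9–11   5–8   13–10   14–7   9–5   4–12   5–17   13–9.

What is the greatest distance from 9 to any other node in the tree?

4

Distances from 9 peak at 4, attained at 15 (3, 14 also at distance 4).
9 – 12 – 4 – 7 – 15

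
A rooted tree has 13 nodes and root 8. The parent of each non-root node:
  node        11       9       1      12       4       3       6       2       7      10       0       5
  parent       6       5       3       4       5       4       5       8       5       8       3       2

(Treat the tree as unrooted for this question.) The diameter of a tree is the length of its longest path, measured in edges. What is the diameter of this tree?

Starting from 0, a farthest node is 10 at distance 6.
One longest path: 0-3-4-5-2-8-10.
So the diameter is 6.

6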